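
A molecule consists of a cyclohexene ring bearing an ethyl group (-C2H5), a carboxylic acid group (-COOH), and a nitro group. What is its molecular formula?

C9H13NO4

Atom tally by fragment:
  cyclohexene ring core → C:6 H:10
  (− 3 ring H displaced by substituents)
  + C2H5 → C:2 H:5
  + COOH → C:1 H:1 O:2
  + NO2 → N:1 O:2
Element totals:
  C: 9
  H: 13
  N: 1
  O: 4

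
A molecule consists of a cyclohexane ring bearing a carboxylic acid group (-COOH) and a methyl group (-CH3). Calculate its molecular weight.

142.20 g/mol

Atom tally by fragment:
  cyclohexane ring core → C:6 H:12
  (− 2 ring H displaced by substituents)
  + COOH → C:1 H:1 O:2
  + CH3 → C:1 H:3
Element totals:
  C: 8
  H: 14
  O: 2
Molecular formula: C8H14O2.
  M = 8(12.011) + 14(1.008) + 2(15.999)
    = 96.088 + 14.112 + 31.998 = 142.198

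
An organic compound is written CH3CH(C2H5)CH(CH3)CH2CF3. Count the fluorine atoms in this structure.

Atom tally by fragment:
  CH3 → C:1 H:3
  CH(C2H5) → C:3 H:6
  CH(CH3) → C:2 H:4
  CH2CF3 → C:2 H:2 F:3
Element totals:
  C: 8
  H: 15
  F: 3

3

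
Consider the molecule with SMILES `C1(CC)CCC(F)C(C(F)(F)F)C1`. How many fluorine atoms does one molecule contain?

4

Atom tally by fragment:
  cyclohexane ring core → C:6 H:12
  (− 3 ring H displaced by substituents)
  + C2H5 → C:2 H:5
  + F → F:1
  + CF3 → C:1 F:3
Element totals:
  C: 9
  H: 14
  F: 4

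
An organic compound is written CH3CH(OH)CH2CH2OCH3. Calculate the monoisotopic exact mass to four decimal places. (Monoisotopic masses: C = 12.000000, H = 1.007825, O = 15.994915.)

104.0837

Atom tally by fragment:
  CH3 → C:1 H:3
  CH(OH) → C:1 H:2 O:1
  CH2 → C:1 H:2
  CH2OCH3 → C:2 H:5 O:1
Element totals:
  C: 5
  H: 12
  O: 2
Molecular formula: C5H12O2.
  M = 5(12.0) + 12(1.007825) + 2(15.994915)
    = 60.000000 + 12.093900 + 31.989830 = 104.083730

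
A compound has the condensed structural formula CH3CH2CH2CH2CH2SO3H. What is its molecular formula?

Element totals:
  C: 5
  H: 12
  O: 3
  S: 1

C5H12O3S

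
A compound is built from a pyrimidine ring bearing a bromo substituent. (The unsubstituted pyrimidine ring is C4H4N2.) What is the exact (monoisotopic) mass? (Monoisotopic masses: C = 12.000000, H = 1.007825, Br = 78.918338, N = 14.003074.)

Atom tally by fragment:
  pyrimidine ring core → C:4 H:4 N:2
  (− 1 ring H displaced by substituents)
  + Br → Br:1
Element totals:
  C: 4
  H: 3
  Br: 1
  N: 2
Molecular formula: C4H3BrN2.
  M = 4(12.0) + 3(1.007825) + 78.918338 + 2(14.003074)
    = 48.000000 + 3.023475 + 78.918338 + 28.006148 = 157.947961

157.9480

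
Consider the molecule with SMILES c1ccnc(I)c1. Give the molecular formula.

Atom tally by fragment:
  pyridine ring core → C:5 H:5 N:1
  (− 1 ring H displaced by substituents)
  + I → I:1
Element totals:
  C: 5
  H: 4
  I: 1
  N: 1

C5H4IN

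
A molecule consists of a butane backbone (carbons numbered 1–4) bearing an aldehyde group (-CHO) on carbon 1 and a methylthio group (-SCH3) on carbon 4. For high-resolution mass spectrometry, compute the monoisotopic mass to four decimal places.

Atom tally by fragment:
  OHCCH2 → C:2 H:3 O:1
  CH2 → C:1 H:2
  CH2 → C:1 H:2
  CH2SCH3 → C:2 H:5 S:1
Element totals:
  C: 6
  H: 12
  O: 1
  S: 1
Molecular formula: C6H12OS.
  M = 6(12.0) + 12(1.007825) + 15.994915 + 31.972071
    = 72.000000 + 12.093900 + 15.994915 + 31.972071 = 132.060886

132.0609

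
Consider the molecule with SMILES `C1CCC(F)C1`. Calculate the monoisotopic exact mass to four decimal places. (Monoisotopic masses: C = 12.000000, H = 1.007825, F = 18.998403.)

Atom tally by fragment:
  cyclopentane ring core → C:5 H:10
  (− 1 ring H displaced by substituents)
  + F → F:1
Element totals:
  C: 5
  H: 9
  F: 1
Molecular formula: C5H9F.
  M = 5(12.0) + 9(1.007825) + 18.998403
    = 60.000000 + 9.070425 + 18.998403 = 88.068828

88.0688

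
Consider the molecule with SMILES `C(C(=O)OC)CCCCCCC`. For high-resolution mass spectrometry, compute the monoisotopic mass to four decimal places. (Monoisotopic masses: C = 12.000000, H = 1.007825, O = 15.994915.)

172.1463

Atom tally by fragment:
  CH3OOCCH2 → C:3 H:5 O:2
  CH2 → C:1 H:2
  CH2 → C:1 H:2
  CH2 → C:1 H:2
  CH2 → C:1 H:2
  CH2 → C:1 H:2
  CH2 → C:1 H:2
  CH3 → C:1 H:3
Element totals:
  C: 10
  H: 20
  O: 2
Molecular formula: C10H20O2.
  M = 10(12.0) + 20(1.007825) + 2(15.994915)
    = 120.000000 + 20.156500 + 31.989830 = 172.146330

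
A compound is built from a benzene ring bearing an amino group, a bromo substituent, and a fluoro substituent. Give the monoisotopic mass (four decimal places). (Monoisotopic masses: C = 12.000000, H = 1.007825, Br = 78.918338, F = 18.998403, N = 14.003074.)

Atom tally by fragment:
  benzene ring core → C:6 H:6
  (− 3 ring H displaced by substituents)
  + NH2 → N:1 H:2
  + Br → Br:1
  + F → F:1
Element totals:
  C: 6
  H: 5
  Br: 1
  F: 1
  N: 1
Molecular formula: C6H5BrFN.
  M = 6(12.0) + 5(1.007825) + 78.918338 + 18.998403 + 14.003074
    = 72.000000 + 5.039125 + 78.918338 + 18.998403 + 14.003074 = 188.958940

188.9589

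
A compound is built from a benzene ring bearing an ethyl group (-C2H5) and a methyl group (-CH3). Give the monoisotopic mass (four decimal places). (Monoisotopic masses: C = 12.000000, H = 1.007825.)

Atom tally by fragment:
  benzene ring core → C:6 H:6
  (− 2 ring H displaced by substituents)
  + C2H5 → C:2 H:5
  + CH3 → C:1 H:3
Element totals:
  C: 9
  H: 12
Molecular formula: C9H12.
  M = 9(12.0) + 12(1.007825)
    = 108.000000 + 12.093900 = 120.093900

120.0939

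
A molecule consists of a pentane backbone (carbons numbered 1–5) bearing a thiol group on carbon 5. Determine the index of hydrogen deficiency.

Atom tally by fragment:
  CH3 → C:1 H:3
  CH2 → C:1 H:2
  CH2 → C:1 H:2
  CH2 → C:1 H:2
  CH2SH → C:1 H:3 S:1
Element totals:
  C: 5
  H: 12
  S: 1
Molecular formula: C5H12S.
DoU = (2C + 2 + N − H − X) / 2 = (2·5 + 2 + 0 − 12 − 0) / 2 = 0.

0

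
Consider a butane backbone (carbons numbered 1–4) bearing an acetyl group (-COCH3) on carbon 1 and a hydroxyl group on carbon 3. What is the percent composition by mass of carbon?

62.04%

Atom tally by fragment:
  CH3COCH2 → C:3 H:5 O:1
  CH2 → C:1 H:2
  CH(OH) → C:1 H:2 O:1
  CH3 → C:1 H:3
Element totals:
  C: 6
  H: 12
  O: 2
Molecular formula: C6H12O2.
Molar mass = 116.160 g/mol.
Mass from C: 6 × 12.011 = 72.066 g/mol.
%C = 72.066 / 116.160 × 100 = 62.04%.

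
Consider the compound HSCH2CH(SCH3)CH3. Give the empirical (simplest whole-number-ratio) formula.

C2H5S

Element totals:
  C: 4
  H: 10
  S: 2
Molecular formula: C4H10S2.
gcd of subscripts = 2; dividing each by 2:
  C: 4/2 = 2
  H: 10/2 = 5
  S: 2/2 = 1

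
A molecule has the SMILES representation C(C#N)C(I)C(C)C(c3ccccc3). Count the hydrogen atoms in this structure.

Atom tally by fragment:
  NCCH2 → C:2 H:2 N:1
  CH(I) → C:1 H:1 I:1
  CH(CH3) → C:2 H:4
  CH2C6H5 → C:7 H:7
Element totals:
  C: 12
  H: 14
  I: 1
  N: 1

14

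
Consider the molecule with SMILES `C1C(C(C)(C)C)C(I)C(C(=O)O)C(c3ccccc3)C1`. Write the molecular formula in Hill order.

Atom tally by fragment:
  cyclohexane ring core → C:6 H:12
  (− 4 ring H displaced by substituents)
  + C(CH3)3 → C:4 H:9
  + I → I:1
  + COOH → C:1 H:1 O:2
  + C6H5 → C:6 H:5
Element totals:
  C: 17
  H: 23
  I: 1
  O: 2

C17H23IO2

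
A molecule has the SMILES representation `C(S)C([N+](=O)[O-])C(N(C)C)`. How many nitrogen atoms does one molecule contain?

2

Atom tally by fragment:
  HSCH2 → C:1 H:3 S:1
  CH(NO2) → C:1 H:1 N:1 O:2
  CH2N(CH3)2 → C:3 H:8 N:1
Element totals:
  C: 5
  H: 12
  N: 2
  O: 2
  S: 1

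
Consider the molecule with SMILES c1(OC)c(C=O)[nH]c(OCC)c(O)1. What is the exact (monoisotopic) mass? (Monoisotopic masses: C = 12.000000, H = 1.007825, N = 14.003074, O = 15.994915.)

Atom tally by fragment:
  pyrrole ring core → C:4 H:5 N:1
  (− 4 ring H displaced by substituents)
  + OCH3 → C:1 H:3 O:1
  + CHO → C:1 H:1 O:1
  + OC2H5 → C:2 H:5 O:1
  + OH → O:1 H:1
Element totals:
  C: 8
  H: 11
  N: 1
  O: 4
Molecular formula: C8H11NO4.
  M = 8(12.0) + 11(1.007825) + 14.003074 + 4(15.994915)
    = 96.000000 + 11.086075 + 14.003074 + 63.979660 = 185.068809

185.0688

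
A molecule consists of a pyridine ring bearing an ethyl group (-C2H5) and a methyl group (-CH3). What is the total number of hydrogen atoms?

11

Atom tally by fragment:
  pyridine ring core → C:5 H:5 N:1
  (− 2 ring H displaced by substituents)
  + C2H5 → C:2 H:5
  + CH3 → C:1 H:3
Element totals:
  C: 8
  H: 11
  N: 1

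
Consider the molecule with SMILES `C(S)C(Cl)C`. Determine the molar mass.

Atom tally by fragment:
  HSCH2 → C:1 H:3 S:1
  CH(Cl) → C:1 H:1 Cl:1
  CH3 → C:1 H:3
Element totals:
  C: 3
  H: 7
  Cl: 1
  S: 1
Molecular formula: C3H7ClS.
  M = 3(12.011) + 7(1.008) + 35.45 + 32.06
    = 36.033 + 7.056 + 35.450 + 32.060 = 110.599

110.60 g/mol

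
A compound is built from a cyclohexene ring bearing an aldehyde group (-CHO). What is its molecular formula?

Atom tally by fragment:
  cyclohexene ring core → C:6 H:10
  (− 1 ring H displaced by substituents)
  + CHO → C:1 H:1 O:1
Element totals:
  C: 7
  H: 10
  O: 1

C7H10O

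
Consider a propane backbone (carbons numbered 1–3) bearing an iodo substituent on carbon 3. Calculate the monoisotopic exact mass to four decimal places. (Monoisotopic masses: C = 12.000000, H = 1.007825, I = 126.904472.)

Atom tally by fragment:
  CH3 → C:1 H:3
  CH2 → C:1 H:2
  CH2I → C:1 H:2 I:1
Element totals:
  C: 3
  H: 7
  I: 1
Molecular formula: C3H7I.
  M = 3(12.0) + 7(1.007825) + 126.904472
    = 36.000000 + 7.054775 + 126.904472 = 169.959247

169.9592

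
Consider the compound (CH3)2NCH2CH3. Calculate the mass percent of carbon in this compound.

65.69%

Element totals:
  C: 4
  H: 11
  N: 1
Molecular formula: C4H11N.
Molar mass = 73.139 g/mol.
Mass from C: 4 × 12.011 = 48.044 g/mol.
%C = 48.044 / 73.139 × 100 = 65.69%.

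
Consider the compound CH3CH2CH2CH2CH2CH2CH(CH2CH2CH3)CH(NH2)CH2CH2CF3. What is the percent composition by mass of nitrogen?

Element totals:
  C: 14
  H: 28
  F: 3
  N: 1
Molecular formula: C14H28F3N.
Molar mass = 267.379 g/mol.
Mass from N: 1 × 14.007 = 14.007 g/mol.
%N = 14.007 / 267.379 × 100 = 5.24%.

5.24%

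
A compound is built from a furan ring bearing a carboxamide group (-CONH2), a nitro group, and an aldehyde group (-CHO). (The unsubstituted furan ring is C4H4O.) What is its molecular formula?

Atom tally by fragment:
  furan ring core → C:4 H:4 O:1
  (− 3 ring H displaced by substituents)
  + CONH2 → C:1 H:2 O:1 N:1
  + NO2 → N:1 O:2
  + CHO → C:1 H:1 O:1
Element totals:
  C: 6
  H: 4
  N: 2
  O: 5

C6H4N2O5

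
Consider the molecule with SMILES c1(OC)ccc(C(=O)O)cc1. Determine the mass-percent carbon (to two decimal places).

63.15%

Atom tally by fragment:
  benzene ring core → C:6 H:6
  (− 2 ring H displaced by substituents)
  + OCH3 → C:1 H:3 O:1
  + COOH → C:1 H:1 O:2
Element totals:
  C: 8
  H: 8
  O: 3
Molecular formula: C8H8O3.
Molar mass = 152.149 g/mol.
Mass from C: 8 × 12.011 = 96.088 g/mol.
%C = 96.088 / 152.149 × 100 = 63.15%.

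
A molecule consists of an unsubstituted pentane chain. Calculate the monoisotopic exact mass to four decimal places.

72.0939

Atom tally by fragment:
  CH3 → C:1 H:3
  CH2 → C:1 H:2
  CH2 → C:1 H:2
  CH2 → C:1 H:2
  CH3 → C:1 H:3
Element totals:
  C: 5
  H: 12
Molecular formula: C5H12.
  M = 5(12.0) + 12(1.007825)
    = 60.000000 + 12.093900 = 72.093900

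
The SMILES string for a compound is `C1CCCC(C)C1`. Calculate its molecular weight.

Atom tally by fragment:
  cyclohexane ring core → C:6 H:12
  (− 1 ring H displaced by substituents)
  + CH3 → C:1 H:3
Element totals:
  C: 7
  H: 14
Molecular formula: C7H14.
  M = 7(12.011) + 14(1.008)
    = 84.077 + 14.112 = 98.189

98.19 g/mol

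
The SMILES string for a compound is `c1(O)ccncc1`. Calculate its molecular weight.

95.10 g/mol

Atom tally by fragment:
  pyridine ring core → C:5 H:5 N:1
  (− 1 ring H displaced by substituents)
  + OH → O:1 H:1
Element totals:
  C: 5
  H: 5
  N: 1
  O: 1
Molecular formula: C5H5NO.
  M = 5(12.011) + 5(1.008) + 14.007 + 15.999
    = 60.055 + 5.040 + 14.007 + 15.999 = 95.101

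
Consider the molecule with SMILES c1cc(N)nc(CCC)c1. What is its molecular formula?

Atom tally by fragment:
  pyridine ring core → C:5 H:5 N:1
  (− 2 ring H displaced by substituents)
  + NH2 → N:1 H:2
  + CH2CH2CH3 → C:3 H:7
Element totals:
  C: 8
  H: 12
  N: 2

C8H12N2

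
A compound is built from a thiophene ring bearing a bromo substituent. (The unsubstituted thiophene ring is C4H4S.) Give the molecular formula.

Atom tally by fragment:
  thiophene ring core → C:4 H:4 S:1
  (− 1 ring H displaced by substituents)
  + Br → Br:1
Element totals:
  C: 4
  H: 3
  Br: 1
  S: 1

C4H3BrS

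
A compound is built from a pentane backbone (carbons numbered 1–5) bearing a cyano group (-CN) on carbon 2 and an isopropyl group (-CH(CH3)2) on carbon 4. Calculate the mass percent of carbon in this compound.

Atom tally by fragment:
  CH3 → C:1 H:3
  CH(CN) → C:2 H:1 N:1
  CH2 → C:1 H:2
  CH(CH(CH3)2) → C:4 H:8
  CH3 → C:1 H:3
Element totals:
  C: 9
  H: 17
  N: 1
Molecular formula: C9H17N.
Molar mass = 139.242 g/mol.
Mass from C: 9 × 12.011 = 108.099 g/mol.
%C = 108.099 / 139.242 × 100 = 77.63%.

77.63%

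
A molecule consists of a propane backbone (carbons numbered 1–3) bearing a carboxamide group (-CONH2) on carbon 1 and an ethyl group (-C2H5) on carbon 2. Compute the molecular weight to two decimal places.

115.18 g/mol

Atom tally by fragment:
  H2NOCCH2 → C:2 H:4 O:1 N:1
  CH(C2H5) → C:3 H:6
  CH3 → C:1 H:3
Element totals:
  C: 6
  H: 13
  N: 1
  O: 1
Molecular formula: C6H13NO.
  M = 6(12.011) + 13(1.008) + 14.007 + 15.999
    = 72.066 + 13.104 + 14.007 + 15.999 = 115.176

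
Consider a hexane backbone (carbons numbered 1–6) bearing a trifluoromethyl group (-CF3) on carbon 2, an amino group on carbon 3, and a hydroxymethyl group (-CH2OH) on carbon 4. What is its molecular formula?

C8H16F3NO

Atom tally by fragment:
  CH3 → C:1 H:3
  CH(CF3) → C:2 H:1 F:3
  CH(NH2) → C:1 H:3 N:1
  CH(CH2OH) → C:2 H:4 O:1
  CH2 → C:1 H:2
  CH3 → C:1 H:3
Element totals:
  C: 8
  H: 16
  F: 3
  N: 1
  O: 1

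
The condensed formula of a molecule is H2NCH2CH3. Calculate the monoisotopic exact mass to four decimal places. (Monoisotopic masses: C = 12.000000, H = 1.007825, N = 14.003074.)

45.0578

Element totals:
  C: 2
  H: 7
  N: 1
Molecular formula: C2H7N.
  M = 2(12.0) + 7(1.007825) + 14.003074
    = 24.000000 + 7.054775 + 14.003074 = 45.057849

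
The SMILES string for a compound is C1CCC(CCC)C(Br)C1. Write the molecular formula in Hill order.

Atom tally by fragment:
  cyclohexane ring core → C:6 H:12
  (− 2 ring H displaced by substituents)
  + CH2CH2CH3 → C:3 H:7
  + Br → Br:1
Element totals:
  C: 9
  H: 17
  Br: 1

C9H17Br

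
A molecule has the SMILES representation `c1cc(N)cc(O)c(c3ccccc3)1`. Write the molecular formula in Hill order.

Atom tally by fragment:
  benzene ring core → C:6 H:6
  (− 3 ring H displaced by substituents)
  + NH2 → N:1 H:2
  + OH → O:1 H:1
  + C6H5 → C:6 H:5
Element totals:
  C: 12
  H: 11
  N: 1
  O: 1

C12H11NO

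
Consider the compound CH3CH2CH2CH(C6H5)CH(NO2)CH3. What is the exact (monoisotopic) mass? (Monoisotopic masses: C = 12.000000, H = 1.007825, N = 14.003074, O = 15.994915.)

207.1259

Atom tally by fragment:
  CH3 → C:1 H:3
  CH2 → C:1 H:2
  CH2 → C:1 H:2
  CH(C6H5) → C:7 H:6
  CH(NO2) → C:1 H:1 N:1 O:2
  CH3 → C:1 H:3
Element totals:
  C: 12
  H: 17
  N: 1
  O: 2
Molecular formula: C12H17NO2.
  M = 12(12.0) + 17(1.007825) + 14.003074 + 2(15.994915)
    = 144.000000 + 17.133025 + 14.003074 + 31.989830 = 207.125929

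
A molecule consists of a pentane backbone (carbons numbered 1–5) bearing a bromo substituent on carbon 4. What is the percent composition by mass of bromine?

Atom tally by fragment:
  CH3 → C:1 H:3
  CH2 → C:1 H:2
  CH2 → C:1 H:2
  CH(Br) → C:1 H:1 Br:1
  CH3 → C:1 H:3
Element totals:
  C: 5
  H: 11
  Br: 1
Molecular formula: C5H11Br.
Molar mass = 151.047 g/mol.
Mass from Br: 1 × 79.904 = 79.904 g/mol.
%Br = 79.904 / 151.047 × 100 = 52.90%.

52.90%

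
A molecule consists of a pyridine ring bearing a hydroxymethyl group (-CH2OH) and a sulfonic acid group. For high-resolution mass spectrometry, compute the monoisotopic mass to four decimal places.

Atom tally by fragment:
  pyridine ring core → C:5 H:5 N:1
  (− 2 ring H displaced by substituents)
  + CH2OH → C:1 H:3 O:1
  + SO3H → S:1 O:3 H:1
Element totals:
  C: 6
  H: 7
  N: 1
  O: 4
  S: 1
Molecular formula: C6H7NO4S.
  M = 6(12.0) + 7(1.007825) + 14.003074 + 4(15.994915) + 31.972071
    = 72.000000 + 7.054775 + 14.003074 + 63.979660 + 31.972071 = 189.009580

189.0096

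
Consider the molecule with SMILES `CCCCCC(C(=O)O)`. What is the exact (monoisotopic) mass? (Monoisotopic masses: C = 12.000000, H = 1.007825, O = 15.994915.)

130.0994

Atom tally by fragment:
  CH3 → C:1 H:3
  CH2 → C:1 H:2
  CH2 → C:1 H:2
  CH2 → C:1 H:2
  CH2 → C:1 H:2
  CH2COOH → C:2 H:3 O:2
Element totals:
  C: 7
  H: 14
  O: 2
Molecular formula: C7H14O2.
  M = 7(12.0) + 14(1.007825) + 2(15.994915)
    = 84.000000 + 14.109550 + 31.989830 = 130.099380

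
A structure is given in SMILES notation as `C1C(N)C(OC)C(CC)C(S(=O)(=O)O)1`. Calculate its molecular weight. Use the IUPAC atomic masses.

Atom tally by fragment:
  cyclopentane ring core → C:5 H:10
  (− 4 ring H displaced by substituents)
  + NH2 → N:1 H:2
  + OCH3 → C:1 H:3 O:1
  + C2H5 → C:2 H:5
  + SO3H → S:1 O:3 H:1
Element totals:
  C: 8
  H: 17
  N: 1
  O: 4
  S: 1
Molecular formula: C8H17NO4S.
  M = 8(12.011) + 17(1.008) + 14.007 + 4(15.999) + 32.06
    = 96.088 + 17.136 + 14.007 + 63.996 + 32.060 = 223.287

223.29 g/mol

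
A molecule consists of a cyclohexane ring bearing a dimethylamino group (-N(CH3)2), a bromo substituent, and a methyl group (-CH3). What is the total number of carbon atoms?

Atom tally by fragment:
  cyclohexane ring core → C:6 H:12
  (− 3 ring H displaced by substituents)
  + N(CH3)2 → N:1 C:2 H:6
  + Br → Br:1
  + CH3 → C:1 H:3
Element totals:
  C: 9
  H: 18
  Br: 1
  N: 1

9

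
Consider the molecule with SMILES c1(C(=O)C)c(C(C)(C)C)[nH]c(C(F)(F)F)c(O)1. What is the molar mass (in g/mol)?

249.23 g/mol

Atom tally by fragment:
  pyrrole ring core → C:4 H:5 N:1
  (− 4 ring H displaced by substituents)
  + COCH3 → C:2 H:3 O:1
  + C(CH3)3 → C:4 H:9
  + CF3 → C:1 F:3
  + OH → O:1 H:1
Element totals:
  C: 11
  H: 14
  F: 3
  N: 1
  O: 2
Molecular formula: C11H14F3NO2.
  M = 11(12.011) + 14(1.008) + 3(18.998) + 14.007 + 2(15.999)
    = 132.121 + 14.112 + 56.994 + 14.007 + 31.998 = 249.232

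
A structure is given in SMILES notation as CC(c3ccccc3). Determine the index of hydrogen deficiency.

Atom tally by fragment:
  CH3 → C:1 H:3
  CH2C6H5 → C:7 H:7
Element totals:
  C: 8
  H: 10
Molecular formula: C8H10.
DoU = (2C + 2 + N − H − X) / 2 = (2·8 + 2 + 0 − 10 − 0) / 2 = 4.

4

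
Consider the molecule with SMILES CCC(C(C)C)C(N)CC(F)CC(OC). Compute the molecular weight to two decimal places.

Atom tally by fragment:
  CH3 → C:1 H:3
  CH2 → C:1 H:2
  CH(CH(CH3)2) → C:4 H:8
  CH(NH2) → C:1 H:3 N:1
  CH2 → C:1 H:2
  CH(F) → C:1 H:1 F:1
  CH2 → C:1 H:2
  CH2OCH3 → C:2 H:5 O:1
Element totals:
  C: 12
  H: 26
  F: 1
  N: 1
  O: 1
Molecular formula: C12H26FNO.
  M = 12(12.011) + 26(1.008) + 18.998 + 14.007 + 15.999
    = 144.132 + 26.208 + 18.998 + 14.007 + 15.999 = 219.344

219.34 g/mol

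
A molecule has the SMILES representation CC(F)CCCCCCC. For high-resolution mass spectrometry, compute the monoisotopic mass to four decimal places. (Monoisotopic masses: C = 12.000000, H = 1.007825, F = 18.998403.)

Atom tally by fragment:
  CH3 → C:1 H:3
  CH(F) → C:1 H:1 F:1
  CH2 → C:1 H:2
  CH2 → C:1 H:2
  CH2 → C:1 H:2
  CH2 → C:1 H:2
  CH2 → C:1 H:2
  CH2 → C:1 H:2
  CH3 → C:1 H:3
Element totals:
  C: 9
  H: 19
  F: 1
Molecular formula: C9H19F.
  M = 9(12.0) + 19(1.007825) + 18.998403
    = 108.000000 + 19.148675 + 18.998403 = 146.147078

146.1471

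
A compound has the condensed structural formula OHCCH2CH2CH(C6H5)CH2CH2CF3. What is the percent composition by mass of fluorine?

23.33%

Atom tally by fragment:
  OHCCH2 → C:2 H:3 O:1
  CH2 → C:1 H:2
  CH(C6H5) → C:7 H:6
  CH2 → C:1 H:2
  CH2CF3 → C:2 H:2 F:3
Element totals:
  C: 13
  H: 15
  F: 3
  O: 1
Molecular formula: C13H15F3O.
Molar mass = 244.256 g/mol.
Mass from F: 3 × 18.998 = 56.994 g/mol.
%F = 56.994 / 244.256 × 100 = 23.33%.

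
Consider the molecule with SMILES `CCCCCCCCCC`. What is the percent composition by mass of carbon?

Atom tally by fragment:
  CH3 → C:1 H:3
  CH2 → C:1 H:2
  CH2 → C:1 H:2
  CH2 → C:1 H:2
  CH2 → C:1 H:2
  CH2 → C:1 H:2
  CH2 → C:1 H:2
  CH2 → C:1 H:2
  CH2 → C:1 H:2
  CH3 → C:1 H:3
Element totals:
  C: 10
  H: 22
Molecular formula: C10H22.
Molar mass = 142.286 g/mol.
Mass from C: 10 × 12.011 = 120.110 g/mol.
%C = 120.110 / 142.286 × 100 = 84.41%.

84.41%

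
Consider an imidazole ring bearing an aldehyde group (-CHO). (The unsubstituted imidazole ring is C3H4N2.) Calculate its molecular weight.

96.09 g/mol

Atom tally by fragment:
  imidazole ring core → C:3 H:4 N:2
  (− 1 ring H displaced by substituents)
  + CHO → C:1 H:1 O:1
Element totals:
  C: 4
  H: 4
  N: 2
  O: 1
Molecular formula: C4H4N2O.
  M = 4(12.011) + 4(1.008) + 2(14.007) + 15.999
    = 48.044 + 4.032 + 28.014 + 15.999 = 96.089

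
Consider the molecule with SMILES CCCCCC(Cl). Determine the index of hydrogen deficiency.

Atom tally by fragment:
  CH3 → C:1 H:3
  CH2 → C:1 H:2
  CH2 → C:1 H:2
  CH2 → C:1 H:2
  CH2 → C:1 H:2
  CH2Cl → C:1 H:2 Cl:1
Element totals:
  C: 6
  H: 13
  Cl: 1
Molecular formula: C6H13Cl.
DoU = (2C + 2 + N − H − X) / 2 = (2·6 + 2 + 0 − 13 − 1) / 2 = 0.

0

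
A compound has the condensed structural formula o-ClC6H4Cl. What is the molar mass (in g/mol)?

147.00 g/mol

Element totals:
  C: 6
  H: 4
  Cl: 2
Molecular formula: C6H4Cl2.
  M = 6(12.011) + 4(1.008) + 2(35.45)
    = 72.066 + 4.032 + 70.900 = 146.998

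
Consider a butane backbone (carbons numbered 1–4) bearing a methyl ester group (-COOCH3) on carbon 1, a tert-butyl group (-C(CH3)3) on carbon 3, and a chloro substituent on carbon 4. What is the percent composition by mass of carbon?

58.11%

Atom tally by fragment:
  CH3OOCCH2 → C:3 H:5 O:2
  CH2 → C:1 H:2
  CH(C(CH3)3) → C:5 H:10
  CH2Cl → C:1 H:2 Cl:1
Element totals:
  C: 10
  H: 19
  Cl: 1
  O: 2
Molecular formula: C10H19ClO2.
Molar mass = 206.710 g/mol.
Mass from C: 10 × 12.011 = 120.110 g/mol.
%C = 120.110 / 206.710 × 100 = 58.11%.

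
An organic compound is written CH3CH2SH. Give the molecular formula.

Atom tally by fragment:
  CH3 → C:1 H:3
  CH2SH → C:1 H:3 S:1
Element totals:
  C: 2
  H: 6
  S: 1

C2H6S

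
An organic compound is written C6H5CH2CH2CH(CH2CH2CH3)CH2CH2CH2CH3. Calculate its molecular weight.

218.38 g/mol

Element totals:
  C: 16
  H: 26
Molecular formula: C16H26.
  M = 16(12.011) + 26(1.008)
    = 192.176 + 26.208 = 218.384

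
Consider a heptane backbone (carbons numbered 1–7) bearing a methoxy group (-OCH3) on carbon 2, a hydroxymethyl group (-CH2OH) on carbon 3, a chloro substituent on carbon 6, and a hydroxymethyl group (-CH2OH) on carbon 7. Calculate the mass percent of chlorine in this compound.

Atom tally by fragment:
  CH3 → C:1 H:3
  CH(OCH3) → C:2 H:4 O:1
  CH(CH2OH) → C:2 H:4 O:1
  CH2 → C:1 H:2
  CH2 → C:1 H:2
  CH(Cl) → C:1 H:1 Cl:1
  CH2CH2OH → C:2 H:5 O:1
Element totals:
  C: 10
  H: 21
  Cl: 1
  O: 3
Molecular formula: C10H21ClO3.
Molar mass = 224.725 g/mol.
Mass from Cl: 1 × 35.45 = 35.450 g/mol.
%Cl = 35.450 / 224.725 × 100 = 15.77%.

15.77%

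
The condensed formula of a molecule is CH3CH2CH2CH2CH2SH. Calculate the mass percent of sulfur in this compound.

30.76%

Element totals:
  C: 5
  H: 12
  S: 1
Molecular formula: C5H12S.
Molar mass = 104.211 g/mol.
Mass from S: 1 × 32.06 = 32.060 g/mol.
%S = 32.060 / 104.211 × 100 = 30.76%.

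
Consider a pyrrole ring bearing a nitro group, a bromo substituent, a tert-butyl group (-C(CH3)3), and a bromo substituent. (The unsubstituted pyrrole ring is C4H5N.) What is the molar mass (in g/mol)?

Atom tally by fragment:
  pyrrole ring core → C:4 H:5 N:1
  (− 4 ring H displaced by substituents)
  + NO2 → N:1 O:2
  + Br → Br:1
  + C(CH3)3 → C:4 H:9
  + Br → Br:1
Element totals:
  C: 8
  H: 10
  Br: 2
  N: 2
  O: 2
Molecular formula: C8H10Br2N2O2.
  M = 8(12.011) + 10(1.008) + 2(79.904) + 2(14.007) + 2(15.999)
    = 96.088 + 10.080 + 159.808 + 28.014 + 31.998 = 325.988

325.99 g/mol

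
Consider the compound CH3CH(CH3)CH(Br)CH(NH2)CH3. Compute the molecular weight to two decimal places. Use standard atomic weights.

180.09 g/mol

Element totals:
  C: 6
  H: 14
  Br: 1
  N: 1
Molecular formula: C6H14BrN.
  M = 6(12.011) + 14(1.008) + 79.904 + 14.007
    = 72.066 + 14.112 + 79.904 + 14.007 = 180.089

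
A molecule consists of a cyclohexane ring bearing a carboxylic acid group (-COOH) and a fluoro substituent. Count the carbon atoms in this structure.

Atom tally by fragment:
  cyclohexane ring core → C:6 H:12
  (− 2 ring H displaced by substituents)
  + COOH → C:1 H:1 O:2
  + F → F:1
Element totals:
  C: 7
  H: 11
  F: 1
  O: 2

7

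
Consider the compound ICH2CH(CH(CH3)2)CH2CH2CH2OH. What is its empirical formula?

Element totals:
  C: 8
  H: 17
  I: 1
  O: 1
Molecular formula: C8H17IO.
gcd of subscripts (8, 17, 1, 1) = 1, so the empirical formula equals the molecular formula.

C8H17IO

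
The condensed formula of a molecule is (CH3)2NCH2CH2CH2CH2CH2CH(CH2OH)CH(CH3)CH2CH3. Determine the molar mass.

215.38 g/mol

Atom tally by fragment:
  (CH3)2NCH2 → C:3 H:8 N:1
  CH2 → C:1 H:2
  CH2 → C:1 H:2
  CH2 → C:1 H:2
  CH2 → C:1 H:2
  CH(CH2OH) → C:2 H:4 O:1
  CH(CH3) → C:2 H:4
  CH2 → C:1 H:2
  CH3 → C:1 H:3
Element totals:
  C: 13
  H: 29
  N: 1
  O: 1
Molecular formula: C13H29NO.
  M = 13(12.011) + 29(1.008) + 14.007 + 15.999
    = 156.143 + 29.232 + 14.007 + 15.999 = 215.381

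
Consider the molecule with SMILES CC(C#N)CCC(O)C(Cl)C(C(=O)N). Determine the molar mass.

Atom tally by fragment:
  CH3 → C:1 H:3
  CH(CN) → C:2 H:1 N:1
  CH2 → C:1 H:2
  CH2 → C:1 H:2
  CH(OH) → C:1 H:2 O:1
  CH(Cl) → C:1 H:1 Cl:1
  CH2CONH2 → C:2 H:4 O:1 N:1
Element totals:
  C: 9
  H: 15
  Cl: 1
  N: 2
  O: 2
Molecular formula: C9H15ClN2O2.
  M = 9(12.011) + 15(1.008) + 35.45 + 2(14.007) + 2(15.999)
    = 108.099 + 15.120 + 35.450 + 28.014 + 31.998 = 218.681

218.68 g/mol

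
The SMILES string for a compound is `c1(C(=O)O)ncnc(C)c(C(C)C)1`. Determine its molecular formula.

C9H12N2O2

Atom tally by fragment:
  pyrimidine ring core → C:4 H:4 N:2
  (− 3 ring H displaced by substituents)
  + COOH → C:1 H:1 O:2
  + CH3 → C:1 H:3
  + CH(CH3)2 → C:3 H:7
Element totals:
  C: 9
  H: 12
  N: 2
  O: 2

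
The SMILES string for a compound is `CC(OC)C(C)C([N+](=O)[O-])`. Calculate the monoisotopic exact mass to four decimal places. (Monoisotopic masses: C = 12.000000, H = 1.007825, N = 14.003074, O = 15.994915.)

147.0895

Atom tally by fragment:
  CH3 → C:1 H:3
  CH(OCH3) → C:2 H:4 O:1
  CH(CH3) → C:2 H:4
  CH2NO2 → C:1 H:2 N:1 O:2
Element totals:
  C: 6
  H: 13
  N: 1
  O: 3
Molecular formula: C6H13NO3.
  M = 6(12.0) + 13(1.007825) + 14.003074 + 3(15.994915)
    = 72.000000 + 13.101725 + 14.003074 + 47.984745 = 147.089544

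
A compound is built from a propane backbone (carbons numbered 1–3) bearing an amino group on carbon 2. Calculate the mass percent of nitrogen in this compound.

Atom tally by fragment:
  CH3 → C:1 H:3
  CH(NH2) → C:1 H:3 N:1
  CH3 → C:1 H:3
Element totals:
  C: 3
  H: 9
  N: 1
Molecular formula: C3H9N.
Molar mass = 59.112 g/mol.
Mass from N: 1 × 14.007 = 14.007 g/mol.
%N = 14.007 / 59.112 × 100 = 23.70%.

23.70%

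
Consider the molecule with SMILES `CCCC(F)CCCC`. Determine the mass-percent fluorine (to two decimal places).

14.37%

Atom tally by fragment:
  CH3 → C:1 H:3
  CH2 → C:1 H:2
  CH2 → C:1 H:2
  CH(F) → C:1 H:1 F:1
  CH2 → C:1 H:2
  CH2 → C:1 H:2
  CH2 → C:1 H:2
  CH3 → C:1 H:3
Element totals:
  C: 8
  H: 17
  F: 1
Molecular formula: C8H17F.
Molar mass = 132.222 g/mol.
Mass from F: 1 × 18.998 = 18.998 g/mol.
%F = 18.998 / 132.222 × 100 = 14.37%.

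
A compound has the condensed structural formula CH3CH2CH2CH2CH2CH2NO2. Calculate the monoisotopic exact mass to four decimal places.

131.0946

Element totals:
  C: 6
  H: 13
  N: 1
  O: 2
Molecular formula: C6H13NO2.
  M = 6(12.0) + 13(1.007825) + 14.003074 + 2(15.994915)
    = 72.000000 + 13.101725 + 14.003074 + 31.989830 = 131.094629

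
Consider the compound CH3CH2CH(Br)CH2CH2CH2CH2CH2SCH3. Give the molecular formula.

Element totals:
  C: 9
  H: 19
  Br: 1
  S: 1

C9H19BrS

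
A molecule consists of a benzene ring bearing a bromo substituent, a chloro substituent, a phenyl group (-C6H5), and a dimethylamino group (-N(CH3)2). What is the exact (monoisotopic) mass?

Atom tally by fragment:
  benzene ring core → C:6 H:6
  (− 4 ring H displaced by substituents)
  + Br → Br:1
  + Cl → Cl:1
  + C6H5 → C:6 H:5
  + N(CH3)2 → N:1 C:2 H:6
Element totals:
  C: 14
  H: 13
  Br: 1
  Cl: 1
  N: 1
Molecular formula: C14H13BrClN.
  M = 14(12.0) + 13(1.007825) + 78.918338 + 34.968853 + 14.003074
    = 168.000000 + 13.101725 + 78.918338 + 34.968853 + 14.003074 = 308.991990

308.9920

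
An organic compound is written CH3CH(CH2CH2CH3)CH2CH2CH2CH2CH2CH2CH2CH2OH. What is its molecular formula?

C13H28O

Element totals:
  C: 13
  H: 28
  O: 1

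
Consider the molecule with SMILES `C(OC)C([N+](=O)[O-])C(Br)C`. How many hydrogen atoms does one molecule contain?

10

Atom tally by fragment:
  CH3OCH2 → C:2 H:5 O:1
  CH(NO2) → C:1 H:1 N:1 O:2
  CH(Br) → C:1 H:1 Br:1
  CH3 → C:1 H:3
Element totals:
  C: 5
  H: 10
  Br: 1
  N: 1
  O: 3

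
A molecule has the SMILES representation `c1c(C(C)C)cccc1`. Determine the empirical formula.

C3H4

Atom tally by fragment:
  benzene ring core → C:6 H:6
  (− 1 ring H displaced by substituents)
  + CH(CH3)2 → C:3 H:7
Element totals:
  C: 9
  H: 12
Molecular formula: C9H12.
gcd of subscripts = 3; dividing each by 3:
  C: 9/3 = 3
  H: 12/3 = 4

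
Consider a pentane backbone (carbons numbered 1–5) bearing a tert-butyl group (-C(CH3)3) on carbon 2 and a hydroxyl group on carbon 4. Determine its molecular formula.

Atom tally by fragment:
  CH3 → C:1 H:3
  CH(C(CH3)3) → C:5 H:10
  CH2 → C:1 H:2
  CH(OH) → C:1 H:2 O:1
  CH3 → C:1 H:3
Element totals:
  C: 9
  H: 20
  O: 1

C9H20O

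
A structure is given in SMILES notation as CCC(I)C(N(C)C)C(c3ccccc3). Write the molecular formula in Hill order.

C13H20IN

Atom tally by fragment:
  CH3 → C:1 H:3
  CH2 → C:1 H:2
  CH(I) → C:1 H:1 I:1
  CH(N(CH3)2) → C:3 H:7 N:1
  CH2C6H5 → C:7 H:7
Element totals:
  C: 13
  H: 20
  I: 1
  N: 1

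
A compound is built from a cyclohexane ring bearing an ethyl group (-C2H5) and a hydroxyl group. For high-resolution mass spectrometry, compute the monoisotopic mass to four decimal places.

Atom tally by fragment:
  cyclohexane ring core → C:6 H:12
  (− 2 ring H displaced by substituents)
  + C2H5 → C:2 H:5
  + OH → O:1 H:1
Element totals:
  C: 8
  H: 16
  O: 1
Molecular formula: C8H16O.
  M = 8(12.0) + 16(1.007825) + 15.994915
    = 96.000000 + 16.125200 + 15.994915 = 128.120115

128.1201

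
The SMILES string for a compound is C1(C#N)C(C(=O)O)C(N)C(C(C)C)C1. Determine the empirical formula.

Atom tally by fragment:
  cyclopentane ring core → C:5 H:10
  (− 4 ring H displaced by substituents)
  + CN → C:1 N:1
  + COOH → C:1 H:1 O:2
  + NH2 → N:1 H:2
  + CH(CH3)2 → C:3 H:7
Element totals:
  C: 10
  H: 16
  N: 2
  O: 2
Molecular formula: C10H16N2O2.
gcd of subscripts = 2; dividing each by 2:
  C: 10/2 = 5
  H: 16/2 = 8
  N: 2/2 = 1
  O: 2/2 = 1

C5H8NO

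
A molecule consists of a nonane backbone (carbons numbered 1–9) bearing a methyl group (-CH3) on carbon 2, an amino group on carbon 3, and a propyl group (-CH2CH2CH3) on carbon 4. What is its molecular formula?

Atom tally by fragment:
  CH3 → C:1 H:3
  CH(CH3) → C:2 H:4
  CH(NH2) → C:1 H:3 N:1
  CH(CH2CH2CH3) → C:4 H:8
  CH2 → C:1 H:2
  CH2 → C:1 H:2
  CH2 → C:1 H:2
  CH2 → C:1 H:2
  CH3 → C:1 H:3
Element totals:
  C: 13
  H: 29
  N: 1

C13H29N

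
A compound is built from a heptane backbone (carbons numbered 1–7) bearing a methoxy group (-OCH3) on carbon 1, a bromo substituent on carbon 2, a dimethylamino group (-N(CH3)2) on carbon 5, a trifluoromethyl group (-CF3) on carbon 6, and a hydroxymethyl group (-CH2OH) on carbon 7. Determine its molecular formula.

Atom tally by fragment:
  CH3OCH2 → C:2 H:5 O:1
  CH(Br) → C:1 H:1 Br:1
  CH2 → C:1 H:2
  CH2 → C:1 H:2
  CH(N(CH3)2) → C:3 H:7 N:1
  CH(CF3) → C:2 H:1 F:3
  CH2CH2OH → C:2 H:5 O:1
Element totals:
  C: 12
  H: 23
  Br: 1
  F: 3
  N: 1
  O: 2

C12H23BrF3NO2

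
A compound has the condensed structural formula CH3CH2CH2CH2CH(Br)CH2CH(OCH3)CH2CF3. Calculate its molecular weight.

Atom tally by fragment:
  CH3 → C:1 H:3
  CH2 → C:1 H:2
  CH2 → C:1 H:2
  CH2 → C:1 H:2
  CH(Br) → C:1 H:1 Br:1
  CH2 → C:1 H:2
  CH(OCH3) → C:2 H:4 O:1
  CH2CF3 → C:2 H:2 F:3
Element totals:
  C: 10
  H: 18
  Br: 1
  F: 3
  O: 1
Molecular formula: C10H18BrF3O.
  M = 10(12.011) + 18(1.008) + 79.904 + 3(18.998) + 15.999
    = 120.110 + 18.144 + 79.904 + 56.994 + 15.999 = 291.151

291.15 g/mol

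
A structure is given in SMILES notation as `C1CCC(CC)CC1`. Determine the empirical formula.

Atom tally by fragment:
  cyclohexane ring core → C:6 H:12
  (− 1 ring H displaced by substituents)
  + C2H5 → C:2 H:5
Element totals:
  C: 8
  H: 16
Molecular formula: C8H16.
gcd of subscripts = 8; dividing each by 8:
  C: 8/8 = 1
  H: 16/8 = 2

CH2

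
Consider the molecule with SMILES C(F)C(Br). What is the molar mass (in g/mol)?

126.96 g/mol

Atom tally by fragment:
  FCH2 → C:1 H:2 F:1
  CH2Br → C:1 H:2 Br:1
Element totals:
  C: 2
  H: 4
  Br: 1
  F: 1
Molecular formula: C2H4BrF.
  M = 2(12.011) + 4(1.008) + 79.904 + 18.998
    = 24.022 + 4.032 + 79.904 + 18.998 = 126.956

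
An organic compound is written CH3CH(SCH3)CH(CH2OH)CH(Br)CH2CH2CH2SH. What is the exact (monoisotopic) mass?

Element totals:
  C: 9
  H: 19
  Br: 1
  O: 1
  S: 2
Molecular formula: C9H19BrOS2.
  M = 9(12.0) + 19(1.007825) + 78.918338 + 15.994915 + 2(31.972071)
    = 108.000000 + 19.148675 + 78.918338 + 15.994915 + 63.944142 = 286.006070

286.0061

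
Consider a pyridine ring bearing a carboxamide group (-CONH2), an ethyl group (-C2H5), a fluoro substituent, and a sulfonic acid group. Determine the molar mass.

248.23 g/mol

Atom tally by fragment:
  pyridine ring core → C:5 H:5 N:1
  (− 4 ring H displaced by substituents)
  + CONH2 → C:1 H:2 O:1 N:1
  + C2H5 → C:2 H:5
  + F → F:1
  + SO3H → S:1 O:3 H:1
Element totals:
  C: 8
  H: 9
  F: 1
  N: 2
  O: 4
  S: 1
Molecular formula: C8H9FN2O4S.
  M = 8(12.011) + 9(1.008) + 18.998 + 2(14.007) + 4(15.999) + 32.06
    = 96.088 + 9.072 + 18.998 + 28.014 + 63.996 + 32.060 = 248.228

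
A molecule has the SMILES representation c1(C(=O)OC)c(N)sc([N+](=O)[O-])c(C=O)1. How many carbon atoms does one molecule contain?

7

Atom tally by fragment:
  thiophene ring core → C:4 H:4 S:1
  (− 4 ring H displaced by substituents)
  + COOCH3 → C:2 H:3 O:2
  + NH2 → N:1 H:2
  + NO2 → N:1 O:2
  + CHO → C:1 H:1 O:1
Element totals:
  C: 7
  H: 6
  N: 2
  O: 5
  S: 1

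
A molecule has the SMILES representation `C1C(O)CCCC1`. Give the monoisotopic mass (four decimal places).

Atom tally by fragment:
  cyclohexane ring core → C:6 H:12
  (− 1 ring H displaced by substituents)
  + OH → O:1 H:1
Element totals:
  C: 6
  H: 12
  O: 1
Molecular formula: C6H12O.
  M = 6(12.0) + 12(1.007825) + 15.994915
    = 72.000000 + 12.093900 + 15.994915 = 100.088815

100.0888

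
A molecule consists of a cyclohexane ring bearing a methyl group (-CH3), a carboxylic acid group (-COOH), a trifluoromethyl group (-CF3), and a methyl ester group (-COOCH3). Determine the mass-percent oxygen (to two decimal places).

23.86%

Atom tally by fragment:
  cyclohexane ring core → C:6 H:12
  (− 4 ring H displaced by substituents)
  + CH3 → C:1 H:3
  + COOH → C:1 H:1 O:2
  + CF3 → C:1 F:3
  + COOCH3 → C:2 H:3 O:2
Element totals:
  C: 11
  H: 15
  F: 3
  O: 4
Molecular formula: C11H15F3O4.
Molar mass = 268.231 g/mol.
Mass from O: 4 × 15.999 = 63.996 g/mol.
%O = 63.996 / 268.231 × 100 = 23.86%.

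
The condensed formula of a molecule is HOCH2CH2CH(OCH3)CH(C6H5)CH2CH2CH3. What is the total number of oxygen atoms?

2

Atom tally by fragment:
  HOCH2CH2 → C:2 H:5 O:1
  CH(OCH3) → C:2 H:4 O:1
  CH(C6H5) → C:7 H:6
  CH2 → C:1 H:2
  CH2 → C:1 H:2
  CH3 → C:1 H:3
Element totals:
  C: 14
  H: 22
  O: 2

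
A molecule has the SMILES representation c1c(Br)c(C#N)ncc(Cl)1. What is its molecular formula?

C6H2BrClN2

Atom tally by fragment:
  pyridine ring core → C:5 H:5 N:1
  (− 3 ring H displaced by substituents)
  + Br → Br:1
  + CN → C:1 N:1
  + Cl → Cl:1
Element totals:
  C: 6
  H: 2
  Br: 1
  Cl: 1
  N: 2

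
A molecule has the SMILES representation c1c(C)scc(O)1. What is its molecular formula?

C5H6OS

Atom tally by fragment:
  thiophene ring core → C:4 H:4 S:1
  (− 2 ring H displaced by substituents)
  + CH3 → C:1 H:3
  + OH → O:1 H:1
Element totals:
  C: 5
  H: 6
  O: 1
  S: 1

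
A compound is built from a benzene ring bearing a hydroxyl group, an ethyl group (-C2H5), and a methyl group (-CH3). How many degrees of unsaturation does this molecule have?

Atom tally by fragment:
  benzene ring core → C:6 H:6
  (− 3 ring H displaced by substituents)
  + OH → O:1 H:1
  + C2H5 → C:2 H:5
  + CH3 → C:1 H:3
Element totals:
  C: 9
  H: 12
  O: 1
Molecular formula: C9H12O.
DoU = (2C + 2 + N − H − X) / 2 = (2·9 + 2 + 0 − 12 − 0) / 2 = 4.

4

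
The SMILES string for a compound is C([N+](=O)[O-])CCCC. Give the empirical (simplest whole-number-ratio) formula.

C5H11NO2

Atom tally by fragment:
  O2NCH2 → C:1 H:2 N:1 O:2
  CH2 → C:1 H:2
  CH2 → C:1 H:2
  CH2 → C:1 H:2
  CH3 → C:1 H:3
Element totals:
  C: 5
  H: 11
  N: 1
  O: 2
Molecular formula: C5H11NO2.
gcd of subscripts (5, 11, 1, 2) = 1, so the empirical formula equals the molecular formula.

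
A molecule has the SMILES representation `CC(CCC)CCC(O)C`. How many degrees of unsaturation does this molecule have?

0

Atom tally by fragment:
  CH3 → C:1 H:3
  CH(CH2CH2CH3) → C:4 H:8
  CH2 → C:1 H:2
  CH2 → C:1 H:2
  CH(OH) → C:1 H:2 O:1
  CH3 → C:1 H:3
Element totals:
  C: 9
  H: 20
  O: 1
Molecular formula: C9H20O.
DoU = (2C + 2 + N − H − X) / 2 = (2·9 + 2 + 0 − 20 − 0) / 2 = 0.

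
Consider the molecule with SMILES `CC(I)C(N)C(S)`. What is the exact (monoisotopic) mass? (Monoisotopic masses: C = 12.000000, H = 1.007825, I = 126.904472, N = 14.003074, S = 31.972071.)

Atom tally by fragment:
  CH3 → C:1 H:3
  CH(I) → C:1 H:1 I:1
  CH(NH2) → C:1 H:3 N:1
  CH2SH → C:1 H:3 S:1
Element totals:
  C: 4
  H: 10
  I: 1
  N: 1
  S: 1
Molecular formula: C4H10INS.
  M = 4(12.0) + 10(1.007825) + 126.904472 + 14.003074 + 31.972071
    = 48.000000 + 10.078250 + 126.904472 + 14.003074 + 31.972071 = 230.957867

230.9579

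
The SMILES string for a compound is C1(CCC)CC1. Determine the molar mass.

Atom tally by fragment:
  cyclopropane ring core → C:3 H:6
  (− 1 ring H displaced by substituents)
  + CH2CH2CH3 → C:3 H:7
Element totals:
  C: 6
  H: 12
Molecular formula: C6H12.
  M = 6(12.011) + 12(1.008)
    = 72.066 + 12.096 = 84.162

84.16 g/mol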